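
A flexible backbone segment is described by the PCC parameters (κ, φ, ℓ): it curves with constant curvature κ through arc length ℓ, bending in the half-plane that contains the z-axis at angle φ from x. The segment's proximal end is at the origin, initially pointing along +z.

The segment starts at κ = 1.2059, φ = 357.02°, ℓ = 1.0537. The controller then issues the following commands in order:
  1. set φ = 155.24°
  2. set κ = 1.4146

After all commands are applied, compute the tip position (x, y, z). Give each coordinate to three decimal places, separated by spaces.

-0.590 0.272 0.705

initial: κ=1.2059, φ=357.02°, ℓ=1.0537
cmd 1: set φ=155.24° → (κ,φ,ℓ)=(1.2059,155.24°,1.0537) → tip=(-0.5304,0.2446,0.7922)
cmd 2: set κ=1.4146 → (κ,φ,ℓ)=(1.4146,155.24°,1.0537) → tip=(-0.5905,0.2723,0.7046)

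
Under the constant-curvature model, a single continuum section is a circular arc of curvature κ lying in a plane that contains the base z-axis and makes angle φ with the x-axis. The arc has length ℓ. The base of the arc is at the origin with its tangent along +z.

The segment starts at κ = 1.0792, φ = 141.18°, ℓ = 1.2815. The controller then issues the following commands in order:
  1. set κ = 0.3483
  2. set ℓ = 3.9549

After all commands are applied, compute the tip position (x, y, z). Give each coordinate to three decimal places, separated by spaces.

initial: κ=1.0792, φ=141.18°, ℓ=1.2815
cmd 1: set κ=0.3483 → (κ,φ,ℓ)=(0.3483,141.18°,1.2815) → tip=(-0.2192,0.1763,1.2394)
cmd 2: set ℓ=3.9549 → (κ,φ,ℓ)=(0.3483,141.18°,3.9549) → tip=(-1.8072,1.4541,2.8176)

-1.807 1.454 2.818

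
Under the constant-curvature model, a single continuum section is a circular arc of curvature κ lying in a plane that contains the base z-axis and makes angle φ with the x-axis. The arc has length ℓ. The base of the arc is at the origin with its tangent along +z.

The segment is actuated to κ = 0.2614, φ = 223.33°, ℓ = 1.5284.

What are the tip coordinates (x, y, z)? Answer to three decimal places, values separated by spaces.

θ = κ·ℓ = 0.2614 × 1.5284 = 0.39952 rad
ρ = (1 − cos θ)/κ = (1 − 0.92125)/0.2614 = 0.30128
z = sin θ / κ = 0.38898/0.2614 = 1.48806
x = ρ cos φ = 0.30128 × cos(223.33°) = -0.21915
y = ρ sin φ = 0.30128 × sin(223.33°) = -0.20674

-0.219 -0.207 1.488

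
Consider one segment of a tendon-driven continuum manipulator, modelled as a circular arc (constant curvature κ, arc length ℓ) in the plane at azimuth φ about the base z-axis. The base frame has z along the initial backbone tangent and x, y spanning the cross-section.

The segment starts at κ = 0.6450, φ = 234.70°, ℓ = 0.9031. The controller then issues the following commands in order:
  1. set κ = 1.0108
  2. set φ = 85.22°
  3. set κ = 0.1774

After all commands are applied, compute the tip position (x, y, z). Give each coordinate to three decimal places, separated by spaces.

0.006 0.072 0.899

initial: κ=0.6450, φ=234.70°, ℓ=0.9031
cmd 1: set κ=1.0108 → (κ,φ,ℓ)=(1.0108,234.70°,0.9031) → tip=(-0.2221,-0.3137,0.7828)
cmd 2: set φ=85.22° → (κ,φ,ℓ)=(1.0108,85.22°,0.9031) → tip=(0.0320,0.3830,0.7828)
cmd 3: set κ=0.1774 → (κ,φ,ℓ)=(0.1774,85.22°,0.9031) → tip=(0.0060,0.0719,0.8992)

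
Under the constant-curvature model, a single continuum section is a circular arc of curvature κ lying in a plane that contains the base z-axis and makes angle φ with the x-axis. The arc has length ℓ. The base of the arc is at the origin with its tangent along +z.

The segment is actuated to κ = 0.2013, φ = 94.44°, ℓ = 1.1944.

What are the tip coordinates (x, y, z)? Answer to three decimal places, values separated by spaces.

θ = κ·ℓ = 0.2013 × 1.1944 = 0.24043 rad
ρ = (1 − cos θ)/κ = (1 − 0.97124)/0.2013 = 0.14290
z = sin θ / κ = 0.23812/0.2013 = 1.18293
x = ρ cos φ = 0.14290 × cos(94.44°) = -0.01106
y = ρ sin φ = 0.14290 × sin(94.44°) = 0.14247

-0.011 0.142 1.183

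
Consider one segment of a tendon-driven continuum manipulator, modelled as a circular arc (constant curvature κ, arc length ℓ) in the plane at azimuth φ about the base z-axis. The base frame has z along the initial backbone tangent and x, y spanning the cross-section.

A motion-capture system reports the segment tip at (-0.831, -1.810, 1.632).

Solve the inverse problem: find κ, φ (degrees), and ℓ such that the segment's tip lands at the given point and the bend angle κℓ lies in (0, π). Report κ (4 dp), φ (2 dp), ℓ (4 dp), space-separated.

ρ = √(x²+y²) = √(-0.831² + -1.810²) = 1.99165
φ = atan2(y, x) mod 360° = atan2(-1.810, -0.831) = 245.3394°
|p|² = ρ² + z² = 1.99165² + 1.632² = 6.63008
κ = 2ρ / |p|² = 2×1.99165 / 6.63008 = 0.60079
θ = 2·atan2(ρ, z) = 2·atan2(1.99165, 1.632) = 1.76865 rad
ℓ = θ/κ = 1.76865/0.60079 = 2.94387

0.6008 245.34 2.9439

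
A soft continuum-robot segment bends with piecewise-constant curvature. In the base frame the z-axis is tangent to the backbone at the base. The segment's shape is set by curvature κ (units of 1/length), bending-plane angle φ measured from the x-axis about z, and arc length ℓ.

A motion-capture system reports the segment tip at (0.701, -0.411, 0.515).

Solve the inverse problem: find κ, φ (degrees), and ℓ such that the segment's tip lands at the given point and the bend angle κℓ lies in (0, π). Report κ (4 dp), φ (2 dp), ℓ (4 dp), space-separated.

ρ = √(x²+y²) = √(0.701² + -0.411²) = 0.81260
φ = atan2(y, x) mod 360° = atan2(-0.411, 0.701) = 329.6167°
|p|² = ρ² + z² = 0.81260² + 0.515² = 0.92555
κ = 2ρ / |p|² = 2×0.81260 / 0.92555 = 1.75594
θ = 2·atan2(ρ, z) = 2·atan2(0.81260, 0.515) = 2.01184 rad
ℓ = θ/κ = 2.01184/1.75594 = 1.14573

1.7559 329.62 1.1457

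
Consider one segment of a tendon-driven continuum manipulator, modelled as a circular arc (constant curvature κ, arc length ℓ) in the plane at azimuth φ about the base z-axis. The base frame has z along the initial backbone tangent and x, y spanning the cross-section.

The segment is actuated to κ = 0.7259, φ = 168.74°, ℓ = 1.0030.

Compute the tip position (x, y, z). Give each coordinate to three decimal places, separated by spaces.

-0.343 0.068 0.917

θ = κ·ℓ = 0.7259 × 1.0030 = 0.72808 rad
ρ = (1 − cos θ)/κ = (1 − 0.74645)/0.7259 = 0.34928
z = sin θ / κ = 0.66544/0.7259 = 0.91670
x = ρ cos φ = 0.34928 × cos(168.74°) = -0.34256
y = ρ sin φ = 0.34928 × sin(168.74°) = 0.06820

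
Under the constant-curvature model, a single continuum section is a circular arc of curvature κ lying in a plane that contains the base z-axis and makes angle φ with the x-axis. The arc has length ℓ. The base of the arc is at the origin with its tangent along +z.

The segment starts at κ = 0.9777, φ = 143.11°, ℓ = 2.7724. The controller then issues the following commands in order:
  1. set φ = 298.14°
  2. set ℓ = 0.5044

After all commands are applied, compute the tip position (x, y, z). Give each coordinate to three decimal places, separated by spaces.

initial: κ=0.9777, φ=143.11°, ℓ=2.7724
cmd 1: set φ=298.14° → (κ,φ,ℓ)=(0.9777,298.14°,2.7724) → tip=(0.9207,-1.7213,0.4273)
cmd 2: set ℓ=0.5044 → (κ,φ,ℓ)=(0.9777,298.14°,0.5044) → tip=(0.0575,-0.1075,0.4842)

0.057 -0.107 0.484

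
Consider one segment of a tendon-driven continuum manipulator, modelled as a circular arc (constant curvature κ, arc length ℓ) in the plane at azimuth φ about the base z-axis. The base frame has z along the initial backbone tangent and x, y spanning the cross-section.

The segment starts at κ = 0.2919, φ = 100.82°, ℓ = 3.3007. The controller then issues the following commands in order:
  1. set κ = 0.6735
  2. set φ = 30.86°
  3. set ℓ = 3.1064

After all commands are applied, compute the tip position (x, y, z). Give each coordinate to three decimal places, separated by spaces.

initial: κ=0.2919, φ=100.82°, ℓ=3.3007
cmd 1: set κ=0.6735 → (κ,φ,ℓ)=(0.6735,100.82°,3.3007) → tip=(-0.4479,2.3436,1.1800)
cmd 2: set φ=30.86° → (κ,φ,ℓ)=(0.6735,30.86°,3.3007) → tip=(2.0482,1.2239,1.1800)
cmd 3: set ℓ=3.1064 → (κ,φ,ℓ)=(0.6735,30.86°,3.1064) → tip=(1.9094,1.1409,1.2875)

1.909 1.141 1.288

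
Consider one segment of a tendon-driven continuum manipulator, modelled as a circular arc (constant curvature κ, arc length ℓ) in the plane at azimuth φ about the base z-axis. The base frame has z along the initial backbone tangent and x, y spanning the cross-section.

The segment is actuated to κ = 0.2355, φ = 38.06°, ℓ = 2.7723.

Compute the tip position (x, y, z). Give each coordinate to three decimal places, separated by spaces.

0.688 0.538 2.580

θ = κ·ℓ = 0.2355 × 2.7723 = 0.65288 rad
ρ = (1 − cos θ)/κ = (1 − 0.79434)/0.2355 = 0.87329
z = sin θ / κ = 0.60747/0.2355 = 2.57951
x = ρ cos φ = 0.87329 × cos(38.06°) = 0.68760
y = ρ sin φ = 0.87329 × sin(38.06°) = 0.53837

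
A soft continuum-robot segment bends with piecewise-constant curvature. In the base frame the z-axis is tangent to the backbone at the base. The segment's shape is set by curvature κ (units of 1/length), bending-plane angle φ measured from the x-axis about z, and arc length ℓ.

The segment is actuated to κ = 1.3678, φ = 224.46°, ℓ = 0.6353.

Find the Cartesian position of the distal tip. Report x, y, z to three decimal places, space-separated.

-0.185 -0.181 0.558

θ = κ·ℓ = 1.3678 × 0.6353 = 0.86896 rad
ρ = (1 − cos θ)/κ = (1 − 0.64562)/1.3678 = 0.25909
z = sin θ / κ = 0.76366/1.3678 = 0.55831
x = ρ cos φ = 0.25909 × cos(224.46°) = -0.18492
y = ρ sin φ = 0.25909 × sin(224.46°) = -0.18147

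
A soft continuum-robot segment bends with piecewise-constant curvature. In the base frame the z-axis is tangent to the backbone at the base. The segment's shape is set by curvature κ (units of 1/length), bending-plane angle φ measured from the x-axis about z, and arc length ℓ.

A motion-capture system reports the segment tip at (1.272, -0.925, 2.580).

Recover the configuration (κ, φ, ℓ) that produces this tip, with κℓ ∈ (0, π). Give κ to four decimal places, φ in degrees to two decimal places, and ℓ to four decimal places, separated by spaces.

0.3445 323.98 3.1780

ρ = √(x²+y²) = √(1.272² + -0.925²) = 1.57277
φ = atan2(y, x) mod 360° = atan2(-0.925, 1.272) = 323.9753°
|p|² = ρ² + z² = 1.57277² + 2.580² = 9.13001
κ = 2ρ / |p|² = 2×1.57277 / 9.13001 = 0.34453
θ = 2·atan2(ρ, z) = 2·atan2(1.57277, 2.580) = 1.09490 rad
ℓ = θ/κ = 1.09490/0.34453 = 3.17797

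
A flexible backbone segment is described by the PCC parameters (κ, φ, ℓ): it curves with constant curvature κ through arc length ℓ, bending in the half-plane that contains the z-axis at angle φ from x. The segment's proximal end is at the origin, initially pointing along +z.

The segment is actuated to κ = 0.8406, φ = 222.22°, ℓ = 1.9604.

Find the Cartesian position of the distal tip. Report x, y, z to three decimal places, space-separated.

θ = κ·ℓ = 0.8406 × 1.9604 = 1.64791 rad
ρ = (1 − cos θ)/κ = (1 − -0.07704)/0.8406 = 1.28127
z = sin θ / κ = 0.99703/0.8406 = 1.18609
x = ρ cos φ = 1.28127 × cos(222.22°) = -0.94887
y = ρ sin φ = 1.28127 × sin(222.22°) = -0.86099

-0.949 -0.861 1.186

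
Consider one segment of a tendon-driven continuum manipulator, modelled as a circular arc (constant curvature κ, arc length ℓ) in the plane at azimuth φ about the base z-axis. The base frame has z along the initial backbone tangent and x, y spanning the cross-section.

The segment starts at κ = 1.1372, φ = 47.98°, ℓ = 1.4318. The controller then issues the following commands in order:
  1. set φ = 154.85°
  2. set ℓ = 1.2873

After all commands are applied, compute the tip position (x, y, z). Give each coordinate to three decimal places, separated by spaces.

initial: κ=1.1372, φ=47.98°, ℓ=1.4318
cmd 1: set φ=154.85° → (κ,φ,ℓ)=(1.1372,154.85°,1.4318) → tip=(-0.8417,0.3952,0.8779)
cmd 2: set ℓ=1.2873 → (κ,φ,ℓ)=(1.1372,154.85°,1.2873) → tip=(-0.7111,0.3338,0.8743)

-0.711 0.334 0.874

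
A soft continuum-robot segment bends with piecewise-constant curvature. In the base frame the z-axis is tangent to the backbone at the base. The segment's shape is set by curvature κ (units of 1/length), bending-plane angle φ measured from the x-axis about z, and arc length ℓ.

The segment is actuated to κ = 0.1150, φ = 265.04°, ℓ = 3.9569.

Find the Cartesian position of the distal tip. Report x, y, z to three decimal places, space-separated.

-0.077 -0.882 3.822

θ = κ·ℓ = 0.1150 × 3.9569 = 0.45504 rad
ρ = (1 − cos θ)/κ = (1 − 0.89824)/0.1150 = 0.88485
z = sin θ / κ = 0.43950/0.1150 = 3.82175
x = ρ cos φ = 0.88485 × cos(265.04°) = -0.07650
y = ρ sin φ = 0.88485 × sin(265.04°) = -0.88154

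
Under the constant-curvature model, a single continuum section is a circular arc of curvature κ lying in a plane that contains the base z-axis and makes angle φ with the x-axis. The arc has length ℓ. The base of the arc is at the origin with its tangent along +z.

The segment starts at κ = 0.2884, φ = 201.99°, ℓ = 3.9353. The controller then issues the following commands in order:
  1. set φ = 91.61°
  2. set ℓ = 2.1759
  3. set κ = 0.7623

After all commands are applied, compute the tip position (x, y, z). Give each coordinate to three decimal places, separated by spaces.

initial: κ=0.2884, φ=201.99°, ℓ=3.9353
cmd 1: set φ=91.61° → (κ,φ,ℓ)=(0.2884,91.61°,3.9353) → tip=(-0.0563,2.0027,3.1432)
cmd 2: set ℓ=2.1759 → (κ,φ,ℓ)=(0.2884,91.61°,2.1759) → tip=(-0.0186,0.6603,2.0359)
cmd 3: set κ=0.7623 → (κ,φ,ℓ)=(0.7623,91.61°,2.1759) → tip=(-0.0401,1.4264,1.3068)

-0.040 1.426 1.307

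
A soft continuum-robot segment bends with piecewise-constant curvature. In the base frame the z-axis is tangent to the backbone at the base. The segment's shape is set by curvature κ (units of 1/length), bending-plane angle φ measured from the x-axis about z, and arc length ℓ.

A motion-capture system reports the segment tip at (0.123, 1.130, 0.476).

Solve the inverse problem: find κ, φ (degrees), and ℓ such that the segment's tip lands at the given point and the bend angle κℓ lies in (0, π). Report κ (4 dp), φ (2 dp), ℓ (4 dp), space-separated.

1.4970 83.79 1.5688

ρ = √(x²+y²) = √(0.123² + 1.130²) = 1.13667
φ = atan2(y, x) mod 360° = atan2(1.130, 0.123) = 83.7878°
|p|² = ρ² + z² = 1.13667² + 0.476² = 1.51860
κ = 2ρ / |p|² = 2×1.13667 / 1.51860 = 1.49700
θ = 2·atan2(ρ, z) = 2·atan2(1.13667, 0.476) = 2.34844 rad
ℓ = θ/κ = 2.34844/1.49700 = 1.56876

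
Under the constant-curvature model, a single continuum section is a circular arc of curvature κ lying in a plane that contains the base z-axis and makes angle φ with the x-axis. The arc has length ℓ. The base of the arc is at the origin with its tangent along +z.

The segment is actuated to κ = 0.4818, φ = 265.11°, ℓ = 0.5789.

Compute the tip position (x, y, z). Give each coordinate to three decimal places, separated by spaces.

θ = κ·ℓ = 0.4818 × 0.5789 = 0.27891 rad
ρ = (1 − cos θ)/κ = (1 − 0.96135)/0.4818 = 0.08021
z = sin θ / κ = 0.27531/0.4818 = 0.57142
x = ρ cos φ = 0.08021 × cos(265.11°) = -0.00684
y = ρ sin φ = 0.08021 × sin(265.11°) = -0.07992

-0.007 -0.080 0.571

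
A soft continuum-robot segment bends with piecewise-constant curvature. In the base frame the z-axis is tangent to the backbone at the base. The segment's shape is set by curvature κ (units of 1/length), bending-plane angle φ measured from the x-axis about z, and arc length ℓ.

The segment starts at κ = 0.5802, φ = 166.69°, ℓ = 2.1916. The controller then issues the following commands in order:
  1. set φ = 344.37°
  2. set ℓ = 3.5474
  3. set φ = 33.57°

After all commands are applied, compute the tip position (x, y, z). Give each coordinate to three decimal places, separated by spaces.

initial: κ=0.5802, φ=166.69°, ℓ=2.1916
cmd 1: set φ=344.37° → (κ,φ,ℓ)=(0.5802,344.37°,2.1916) → tip=(1.1705,-0.3275,1.6470)
cmd 2: set ℓ=3.5474 → (κ,φ,ℓ)=(0.5802,344.37°,3.5474) → tip=(2.4372,-0.6818,1.5228)
cmd 3: set φ=33.57° → (κ,φ,ℓ)=(0.5802,33.57°,3.5474) → tip=(2.1086,1.3994,1.5228)

2.109 1.399 1.523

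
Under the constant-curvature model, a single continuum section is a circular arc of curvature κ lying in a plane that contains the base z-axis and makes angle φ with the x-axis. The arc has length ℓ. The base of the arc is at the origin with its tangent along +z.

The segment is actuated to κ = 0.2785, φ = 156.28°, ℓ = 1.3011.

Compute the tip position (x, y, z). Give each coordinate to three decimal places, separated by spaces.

-0.213 0.094 1.273

θ = κ·ℓ = 0.2785 × 1.3011 = 0.36236 rad
ρ = (1 − cos θ)/κ = (1 − 0.93506)/0.2785 = 0.23316
z = sin θ / κ = 0.35448/0.2785 = 1.27281
x = ρ cos φ = 0.23316 × cos(156.28°) = -0.21347
y = ρ sin φ = 0.23316 × sin(156.28°) = 0.09379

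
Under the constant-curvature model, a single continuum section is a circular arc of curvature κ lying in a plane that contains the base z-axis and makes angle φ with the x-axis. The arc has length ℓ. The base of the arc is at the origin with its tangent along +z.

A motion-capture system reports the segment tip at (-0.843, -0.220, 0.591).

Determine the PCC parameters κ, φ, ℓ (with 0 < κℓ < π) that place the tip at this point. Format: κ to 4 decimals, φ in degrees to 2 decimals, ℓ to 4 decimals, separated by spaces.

1.5722 194.63 1.2400

ρ = √(x²+y²) = √(-0.843² + -0.220²) = 0.87123
φ = atan2(y, x) mod 360° = atan2(-0.220, -0.843) = 194.6264°
|p|² = ρ² + z² = 0.87123² + 0.591² = 1.10833
κ = 2ρ / |p|² = 2×0.87123 / 1.10833 = 1.57216
θ = 2·atan2(ρ, z) = 2·atan2(0.87123, 0.591) = 1.94950 rad
ℓ = θ/κ = 1.94950/1.57216 = 1.24002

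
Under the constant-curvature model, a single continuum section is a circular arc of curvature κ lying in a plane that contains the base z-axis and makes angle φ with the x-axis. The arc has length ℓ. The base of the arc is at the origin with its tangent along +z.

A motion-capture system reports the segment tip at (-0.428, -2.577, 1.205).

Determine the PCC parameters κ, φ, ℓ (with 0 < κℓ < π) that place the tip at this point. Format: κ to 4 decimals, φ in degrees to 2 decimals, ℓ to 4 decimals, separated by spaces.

0.6313 260.57 3.6073

ρ = √(x²+y²) = √(-0.428² + -2.577²) = 2.61230
φ = atan2(y, x) mod 360° = atan2(-2.577, -0.428) = 260.5701°
|p|² = ρ² + z² = 2.61230² + 1.205² = 8.27614
κ = 2ρ / |p|² = 2×2.61230 / 8.27614 = 0.63128
θ = 2·atan2(ρ, z) = 2·atan2(2.61230, 1.205) = 2.27720 rad
ℓ = θ/κ = 2.27720/0.63128 = 3.60725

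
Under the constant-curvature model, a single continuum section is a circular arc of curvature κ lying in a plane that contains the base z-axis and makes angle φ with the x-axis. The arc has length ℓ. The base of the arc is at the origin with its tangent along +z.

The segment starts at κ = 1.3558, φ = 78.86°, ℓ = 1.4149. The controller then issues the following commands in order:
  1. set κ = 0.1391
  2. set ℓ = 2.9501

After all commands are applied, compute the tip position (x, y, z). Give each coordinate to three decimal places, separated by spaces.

initial: κ=1.3558, φ=78.86°, ℓ=1.4149
cmd 1: set κ=0.1391 → (κ,φ,ℓ)=(0.1391,78.86°,1.4149) → tip=(0.0268,0.1362,1.4058)
cmd 2: set ℓ=2.9501 → (κ,φ,ℓ)=(0.1391,78.86°,2.9501) → tip=(0.1153,0.5856,2.8680)

0.115 0.586 2.868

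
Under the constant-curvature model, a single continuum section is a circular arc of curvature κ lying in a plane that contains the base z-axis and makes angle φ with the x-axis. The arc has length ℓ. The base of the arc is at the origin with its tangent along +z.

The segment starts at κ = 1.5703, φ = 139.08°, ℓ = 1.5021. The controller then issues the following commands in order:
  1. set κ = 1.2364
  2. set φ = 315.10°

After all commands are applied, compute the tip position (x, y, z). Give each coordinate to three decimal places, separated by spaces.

0.735 -0.732 0.776

initial: κ=1.5703, φ=139.08°, ℓ=1.5021
cmd 1: set κ=1.2364 → (κ,φ,ℓ)=(1.2364,139.08°,1.5021) → tip=(-0.7838,0.6794,0.7759)
cmd 2: set φ=315.10° → (κ,φ,ℓ)=(1.2364,315.10°,1.5021) → tip=(0.7348,-0.7322,0.7759)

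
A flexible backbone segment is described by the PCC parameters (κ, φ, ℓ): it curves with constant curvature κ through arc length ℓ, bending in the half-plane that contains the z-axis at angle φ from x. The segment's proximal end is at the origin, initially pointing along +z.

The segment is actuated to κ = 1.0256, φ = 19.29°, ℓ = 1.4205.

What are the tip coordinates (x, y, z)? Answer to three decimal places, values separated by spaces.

0.816 0.285 0.969

θ = κ·ℓ = 1.0256 × 1.4205 = 1.45686 rad
ρ = (1 − cos θ)/κ = (1 − 0.11369)/1.0256 = 0.86419
z = sin θ / κ = 0.99352/1.0256 = 0.96872
x = ρ cos φ = 0.86419 × cos(19.29°) = 0.81567
y = ρ sin φ = 0.86419 × sin(19.29°) = 0.28549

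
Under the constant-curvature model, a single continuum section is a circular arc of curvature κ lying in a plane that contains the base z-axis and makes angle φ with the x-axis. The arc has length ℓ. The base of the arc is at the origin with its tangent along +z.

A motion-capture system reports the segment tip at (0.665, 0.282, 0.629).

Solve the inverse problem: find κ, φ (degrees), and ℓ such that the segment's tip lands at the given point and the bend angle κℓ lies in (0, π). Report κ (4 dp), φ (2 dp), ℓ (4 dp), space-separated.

ρ = √(x²+y²) = √(0.665² + 0.282²) = 0.72232
φ = atan2(y, x) mod 360° = atan2(0.282, 0.665) = 22.9799°
|p|² = ρ² + z² = 0.72232² + 0.629² = 0.91739
κ = 2ρ / |p|² = 2×0.72232 / 0.91739 = 1.57473
θ = 2·atan2(ρ, z) = 2·atan2(0.72232, 0.629) = 1.70870 rad
ℓ = θ/κ = 1.70870/1.57473 = 1.08507

1.5747 22.98 1.0851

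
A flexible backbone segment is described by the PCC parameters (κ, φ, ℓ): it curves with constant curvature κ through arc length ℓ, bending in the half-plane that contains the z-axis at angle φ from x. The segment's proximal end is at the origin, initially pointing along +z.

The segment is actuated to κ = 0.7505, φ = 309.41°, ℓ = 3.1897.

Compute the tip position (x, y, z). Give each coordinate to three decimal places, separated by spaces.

θ = κ·ℓ = 0.7505 × 3.1897 = 2.39387 rad
ρ = (1 − cos θ)/κ = (1 − -0.73324)/0.7505 = 2.30945
z = sin θ / κ = 0.67997/0.7505 = 0.90602
x = ρ cos φ = 2.30945 × cos(309.41°) = 1.46619
y = ρ sin φ = 2.30945 × sin(309.41°) = -1.78433

1.466 -1.784 0.906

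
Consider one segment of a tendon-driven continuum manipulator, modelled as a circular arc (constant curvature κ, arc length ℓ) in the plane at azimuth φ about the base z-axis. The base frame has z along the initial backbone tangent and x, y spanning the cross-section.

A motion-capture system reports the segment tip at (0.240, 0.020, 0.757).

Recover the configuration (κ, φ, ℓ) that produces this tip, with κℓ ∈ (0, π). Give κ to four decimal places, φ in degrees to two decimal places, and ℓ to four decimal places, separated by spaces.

0.7633 4.76 0.8071

ρ = √(x²+y²) = √(0.240² + 0.020²) = 0.24083
φ = atan2(y, x) mod 360° = atan2(0.020, 0.240) = 4.7636°
|p|² = ρ² + z² = 0.24083² + 0.757² = 0.63105
κ = 2ρ / |p|² = 2×0.24083 / 0.63105 = 0.76327
θ = 2·atan2(ρ, z) = 2·atan2(0.24083, 0.757) = 0.61603 rad
ℓ = θ/κ = 0.61603/0.76327 = 0.80709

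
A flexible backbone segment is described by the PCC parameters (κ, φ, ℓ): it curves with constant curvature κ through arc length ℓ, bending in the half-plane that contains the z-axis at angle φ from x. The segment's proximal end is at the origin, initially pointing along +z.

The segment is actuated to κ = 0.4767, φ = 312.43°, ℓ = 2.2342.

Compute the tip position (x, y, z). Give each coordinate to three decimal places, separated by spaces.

θ = κ·ℓ = 0.4767 × 2.2342 = 1.06504 rad
ρ = (1 − cos θ)/κ = (1 − 0.48447)/0.4767 = 1.08146
z = sin θ / κ = 0.87481/0.4767 = 1.83514
x = ρ cos φ = 1.08146 × cos(312.43°) = 0.72965
y = ρ sin φ = 1.08146 × sin(312.43°) = -0.79823

0.730 -0.798 1.835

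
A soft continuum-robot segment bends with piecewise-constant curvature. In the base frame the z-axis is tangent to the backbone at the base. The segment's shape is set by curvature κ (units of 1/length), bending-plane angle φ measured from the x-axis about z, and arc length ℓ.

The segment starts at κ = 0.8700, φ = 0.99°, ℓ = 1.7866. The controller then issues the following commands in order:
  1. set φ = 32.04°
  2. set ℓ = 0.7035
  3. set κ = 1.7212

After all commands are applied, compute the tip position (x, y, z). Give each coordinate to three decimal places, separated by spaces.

0.319 0.200 0.544

initial: κ=0.8700, φ=0.99°, ℓ=1.7866
cmd 1: set φ=32.04° → (κ,φ,ℓ)=(0.8700,32.04°,1.7866) → tip=(0.9583,0.5997,1.1493)
cmd 2: set ℓ=0.7035 → (κ,φ,ℓ)=(0.8700,32.04°,0.7035) → tip=(0.1769,0.1107,0.6604)
cmd 3: set κ=1.7212 → (κ,φ,ℓ)=(1.7212,32.04°,0.7035) → tip=(0.3190,0.1997,0.5438)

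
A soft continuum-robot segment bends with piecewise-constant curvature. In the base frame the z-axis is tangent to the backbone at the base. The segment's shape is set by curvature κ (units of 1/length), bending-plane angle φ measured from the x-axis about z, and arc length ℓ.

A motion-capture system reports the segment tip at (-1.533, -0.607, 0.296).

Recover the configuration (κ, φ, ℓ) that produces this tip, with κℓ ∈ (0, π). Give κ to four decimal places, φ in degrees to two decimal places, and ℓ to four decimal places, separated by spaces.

1.1751 201.60 2.3711

ρ = √(x²+y²) = √(-1.533² + -0.607²) = 1.64880
φ = atan2(y, x) mod 360° = atan2(-0.607, -1.533) = 201.6014°
|p|² = ρ² + z² = 1.64880² + 0.296² = 2.80615
κ = 2ρ / |p|² = 2×1.64880 / 2.80615 = 1.17513
θ = 2·atan2(ρ, z) = 2·atan2(1.64880, 0.296) = 2.78633 rad
ℓ = θ/κ = 2.78633/1.17513 = 2.37108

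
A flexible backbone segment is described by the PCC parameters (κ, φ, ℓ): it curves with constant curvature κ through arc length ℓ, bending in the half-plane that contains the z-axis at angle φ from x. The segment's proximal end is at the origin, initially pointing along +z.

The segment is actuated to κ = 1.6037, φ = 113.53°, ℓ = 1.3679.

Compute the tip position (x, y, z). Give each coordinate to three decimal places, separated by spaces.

-0.394 0.905 0.506

θ = κ·ℓ = 1.6037 × 1.3679 = 2.19370 rad
ρ = (1 − cos θ)/κ = (1 − -0.58340)/1.6037 = 0.98734
z = sin θ / κ = 0.81219/1.6037 = 0.50645
x = ρ cos φ = 0.98734 × cos(113.53°) = -0.39417
y = ρ sin φ = 0.98734 × sin(113.53°) = 0.90524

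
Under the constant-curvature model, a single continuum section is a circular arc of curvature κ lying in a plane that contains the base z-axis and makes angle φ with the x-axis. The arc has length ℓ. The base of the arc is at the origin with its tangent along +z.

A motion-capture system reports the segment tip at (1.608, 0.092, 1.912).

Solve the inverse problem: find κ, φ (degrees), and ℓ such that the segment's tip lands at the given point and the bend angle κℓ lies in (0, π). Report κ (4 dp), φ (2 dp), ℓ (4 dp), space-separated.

ρ = √(x²+y²) = √(1.608² + 0.092²) = 1.61063
φ = atan2(y, x) mod 360° = atan2(0.092, 1.608) = 3.2745°
|p|² = ρ² + z² = 1.61063² + 1.912² = 6.24987
κ = 2ρ / |p|² = 2×1.61063 / 6.24987 = 0.51541
θ = 2·atan2(ρ, z) = 2·atan2(1.61063, 1.912) = 1.40011 rad
ℓ = θ/κ = 1.40011/0.51541 = 2.71648

0.5154 3.27 2.7165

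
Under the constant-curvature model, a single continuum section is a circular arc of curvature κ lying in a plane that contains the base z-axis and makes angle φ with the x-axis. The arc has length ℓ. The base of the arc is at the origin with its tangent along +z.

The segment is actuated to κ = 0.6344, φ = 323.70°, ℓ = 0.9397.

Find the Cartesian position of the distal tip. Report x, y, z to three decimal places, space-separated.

0.219 -0.161 0.885

θ = κ·ℓ = 0.6344 × 0.9397 = 0.59615 rad
ρ = (1 − cos θ)/κ = (1 − 0.82751)/0.6344 = 0.27190
z = sin θ / κ = 0.56146/0.6344 = 0.88502
x = ρ cos φ = 0.27190 × cos(323.70°) = 0.21913
y = ρ sin φ = 0.27190 × sin(323.70°) = -0.16097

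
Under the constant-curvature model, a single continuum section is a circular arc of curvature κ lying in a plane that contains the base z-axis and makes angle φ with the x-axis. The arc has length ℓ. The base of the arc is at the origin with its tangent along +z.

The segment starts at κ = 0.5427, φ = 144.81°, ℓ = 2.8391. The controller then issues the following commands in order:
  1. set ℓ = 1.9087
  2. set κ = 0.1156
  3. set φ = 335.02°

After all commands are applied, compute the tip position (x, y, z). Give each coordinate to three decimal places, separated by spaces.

0.190 -0.089 1.893

initial: κ=0.5427, φ=144.81°, ℓ=2.8391
cmd 1: set ℓ=1.9087 → (κ,φ,ℓ)=(0.5427,144.81°,1.9087) → tip=(-0.7382,0.5205,1.5852)
cmd 2: set κ=0.1156 → (κ,φ,ℓ)=(0.1156,144.81°,1.9087) → tip=(-0.1714,0.1209,1.8933)
cmd 3: set φ=335.02° → (κ,φ,ℓ)=(0.1156,335.02°,1.9087) → tip=(0.1901,-0.0886,1.8933)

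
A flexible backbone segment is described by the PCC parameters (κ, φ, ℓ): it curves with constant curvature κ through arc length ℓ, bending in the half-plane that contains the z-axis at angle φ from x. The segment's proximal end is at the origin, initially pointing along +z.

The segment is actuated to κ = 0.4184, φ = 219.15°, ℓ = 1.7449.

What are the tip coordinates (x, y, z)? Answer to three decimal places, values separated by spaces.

-0.472 -0.385 1.594

θ = κ·ℓ = 0.4184 × 1.7449 = 0.73007 rad
ρ = (1 − cos θ)/κ = (1 − 0.74513)/0.4184 = 0.60915
z = sin θ / κ = 0.66692/0.4184 = 1.59397
x = ρ cos φ = 0.60915 × cos(219.15°) = -0.47240
y = ρ sin φ = 0.60915 × sin(219.15°) = -0.38459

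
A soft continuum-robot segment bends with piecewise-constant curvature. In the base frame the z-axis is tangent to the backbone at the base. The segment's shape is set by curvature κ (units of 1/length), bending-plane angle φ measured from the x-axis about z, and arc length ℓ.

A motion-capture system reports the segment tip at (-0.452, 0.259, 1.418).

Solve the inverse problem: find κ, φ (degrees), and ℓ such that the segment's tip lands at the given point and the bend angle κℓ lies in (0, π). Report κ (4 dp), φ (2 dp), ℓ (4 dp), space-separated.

0.4565 150.19 1.5423

ρ = √(x²+y²) = √(-0.452² + 0.259²) = 0.52095
φ = atan2(y, x) mod 360° = atan2(0.259, -0.452) = 150.1869°
|p|² = ρ² + z² = 0.52095² + 1.418² = 2.28211
κ = 2ρ / |p|² = 2×0.52095 / 2.28211 = 0.45655
θ = 2·atan2(ρ, z) = 2·atan2(0.52095, 1.418) = 0.70415 rad
ℓ = θ/κ = 0.70415/0.45655 = 1.54233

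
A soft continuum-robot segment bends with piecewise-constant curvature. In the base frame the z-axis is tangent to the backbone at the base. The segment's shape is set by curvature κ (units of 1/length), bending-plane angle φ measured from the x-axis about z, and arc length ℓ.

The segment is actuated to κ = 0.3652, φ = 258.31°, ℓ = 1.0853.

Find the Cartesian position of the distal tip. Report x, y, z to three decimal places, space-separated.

θ = κ·ℓ = 0.3652 × 1.0853 = 0.39635 rad
ρ = (1 − cos θ)/κ = (1 − 0.92248)/0.3652 = 0.21228
z = sin θ / κ = 0.38606/0.3652 = 1.05711
x = ρ cos φ = 0.21228 × cos(258.31°) = -0.04301
y = ρ sin φ = 0.21228 × sin(258.31°) = -0.20788

-0.043 -0.208 1.057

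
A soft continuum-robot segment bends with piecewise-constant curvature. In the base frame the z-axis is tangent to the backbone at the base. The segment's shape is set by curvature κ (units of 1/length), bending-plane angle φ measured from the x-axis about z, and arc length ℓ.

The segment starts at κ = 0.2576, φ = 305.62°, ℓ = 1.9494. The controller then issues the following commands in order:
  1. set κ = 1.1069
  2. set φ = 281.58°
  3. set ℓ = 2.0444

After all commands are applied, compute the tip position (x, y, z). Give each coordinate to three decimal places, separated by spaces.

0.297 -1.450 0.696

initial: κ=0.2576, φ=305.62°, ℓ=1.9494
cmd 1: set κ=1.1069 → (κ,φ,ℓ)=(1.1069,305.62°,1.9494) → tip=(0.8176,-1.1411,0.7522)
cmd 2: set φ=281.58° → (κ,φ,ℓ)=(1.1069,281.58°,1.9494) → tip=(0.2818,-1.3752,0.7522)
cmd 3: set ℓ=2.0444 → (κ,φ,ℓ)=(1.1069,281.58°,2.0444) → tip=(0.2971,-1.4499,0.6955)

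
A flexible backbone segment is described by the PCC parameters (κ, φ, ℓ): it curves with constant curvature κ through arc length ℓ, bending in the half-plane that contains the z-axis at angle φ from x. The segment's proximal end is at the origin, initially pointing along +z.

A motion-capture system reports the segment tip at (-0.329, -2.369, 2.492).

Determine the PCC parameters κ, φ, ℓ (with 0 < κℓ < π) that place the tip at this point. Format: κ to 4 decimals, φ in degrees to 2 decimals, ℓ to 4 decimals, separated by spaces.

ρ = √(x²+y²) = √(-0.329² + -2.369²) = 2.39174
φ = atan2(y, x) mod 360° = atan2(-2.369, -0.329) = 262.0935°
|p|² = ρ² + z² = 2.39174² + 2.492² = 11.93047
κ = 2ρ / |p|² = 2×2.39174 / 11.93047 = 0.40095
θ = 2·atan2(ρ, z) = 2·atan2(2.39174, 2.492) = 1.52974 rad
ℓ = θ/κ = 1.52974/0.40095 = 3.81533

0.4009 262.09 3.8153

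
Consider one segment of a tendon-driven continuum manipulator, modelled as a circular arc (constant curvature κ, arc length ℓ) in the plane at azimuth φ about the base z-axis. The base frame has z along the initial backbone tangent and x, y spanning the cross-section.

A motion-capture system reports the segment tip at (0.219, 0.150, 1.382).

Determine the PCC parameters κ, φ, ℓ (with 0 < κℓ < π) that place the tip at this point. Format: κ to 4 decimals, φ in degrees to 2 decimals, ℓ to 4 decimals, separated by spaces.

ρ = √(x²+y²) = √(0.219² + 0.150²) = 0.26544
φ = atan2(y, x) mod 360° = atan2(0.150, 0.219) = 34.4085°
|p|² = ρ² + z² = 0.26544² + 1.382² = 1.98038
κ = 2ρ / |p|² = 2×0.26544 / 1.98038 = 0.26807
θ = 2·atan2(ρ, z) = 2·atan2(0.26544, 1.382) = 0.37952 rad
ℓ = θ/κ = 0.37952/0.26807 = 1.41574

0.2681 34.41 1.4157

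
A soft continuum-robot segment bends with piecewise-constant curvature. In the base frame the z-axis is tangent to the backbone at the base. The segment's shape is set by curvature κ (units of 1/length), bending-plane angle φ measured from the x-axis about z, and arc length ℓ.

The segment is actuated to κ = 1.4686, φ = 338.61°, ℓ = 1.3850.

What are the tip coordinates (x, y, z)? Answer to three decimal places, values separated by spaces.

0.917 -0.359 0.609

θ = κ·ℓ = 1.4686 × 1.3850 = 2.03401 rad
ρ = (1 − cos θ)/κ = (1 − -0.44683)/1.4686 = 0.98517
z = sin θ / κ = 0.89462/1.4686 = 0.60917
x = ρ cos φ = 0.98517 × cos(338.61°) = 0.91731
y = ρ sin φ = 0.98517 × sin(338.61°) = -0.35931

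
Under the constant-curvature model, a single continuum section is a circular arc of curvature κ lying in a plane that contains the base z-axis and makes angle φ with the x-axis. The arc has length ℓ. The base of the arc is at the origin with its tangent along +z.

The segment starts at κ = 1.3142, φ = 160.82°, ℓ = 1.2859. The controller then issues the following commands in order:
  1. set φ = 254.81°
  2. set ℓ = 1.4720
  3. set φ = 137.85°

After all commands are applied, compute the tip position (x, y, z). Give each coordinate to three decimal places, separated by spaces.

initial: κ=1.3142, φ=160.82°, ℓ=1.2859
cmd 1: set φ=254.81° → (κ,φ,ℓ)=(1.3142,254.81°,1.2859) → tip=(-0.2231,-0.8216,0.7555)
cmd 2: set ℓ=1.4720 → (κ,φ,ℓ)=(1.3142,254.81°,1.4720) → tip=(-0.2703,-0.9956,0.7111)
cmd 3: set φ=137.85° → (κ,φ,ℓ)=(1.3142,137.85°,1.4720) → tip=(-0.7648,0.6923,0.7111)

-0.765 0.692 0.711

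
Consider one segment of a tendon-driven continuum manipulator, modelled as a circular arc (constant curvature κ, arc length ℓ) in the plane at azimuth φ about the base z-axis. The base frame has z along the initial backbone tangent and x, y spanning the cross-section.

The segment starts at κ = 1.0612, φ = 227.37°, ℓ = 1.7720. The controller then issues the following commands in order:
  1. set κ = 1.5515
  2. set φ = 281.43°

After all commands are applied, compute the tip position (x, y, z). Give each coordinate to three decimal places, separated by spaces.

initial: κ=1.0612, φ=227.37°, ℓ=1.7720
cmd 1: set κ=1.5515 → (κ,φ,ℓ)=(1.5515,227.37°,1.7720) → tip=(-0.8399,-0.9124,0.2464)
cmd 2: set φ=281.43° → (κ,φ,ℓ)=(1.5515,281.43°,1.7720) → tip=(0.2458,-1.2155,0.2464)

0.246 -1.216 0.246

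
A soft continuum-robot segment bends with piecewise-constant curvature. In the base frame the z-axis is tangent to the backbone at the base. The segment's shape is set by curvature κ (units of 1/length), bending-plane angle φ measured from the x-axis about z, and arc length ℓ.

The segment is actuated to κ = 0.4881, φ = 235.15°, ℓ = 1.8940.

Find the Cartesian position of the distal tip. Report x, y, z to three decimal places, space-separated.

-0.466 -0.669 1.636

θ = κ·ℓ = 0.4881 × 1.8940 = 0.92446 rad
ρ = (1 − cos θ)/κ = (1 − 0.60226)/0.4881 = 0.81486
z = sin θ / κ = 0.79830/0.4881 = 1.63552
x = ρ cos φ = 0.81486 × cos(235.15°) = -0.46564
y = ρ sin φ = 0.81486 × sin(235.15°) = -0.66872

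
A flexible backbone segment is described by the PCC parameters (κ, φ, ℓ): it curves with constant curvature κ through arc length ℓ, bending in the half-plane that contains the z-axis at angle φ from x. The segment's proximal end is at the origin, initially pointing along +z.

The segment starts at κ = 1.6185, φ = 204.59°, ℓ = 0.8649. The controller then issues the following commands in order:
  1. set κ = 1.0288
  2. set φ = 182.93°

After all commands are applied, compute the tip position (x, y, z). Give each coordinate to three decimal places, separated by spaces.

initial: κ=1.6185, φ=204.59°, ℓ=0.8649
cmd 1: set κ=1.0288 → (κ,φ,ℓ)=(1.0288,204.59°,0.8649) → tip=(-0.3274,-0.1498,0.7552)
cmd 2: set φ=182.93° → (κ,φ,ℓ)=(1.0288,182.93°,0.8649) → tip=(-0.3596,-0.0184,0.7552)

-0.360 -0.018 0.755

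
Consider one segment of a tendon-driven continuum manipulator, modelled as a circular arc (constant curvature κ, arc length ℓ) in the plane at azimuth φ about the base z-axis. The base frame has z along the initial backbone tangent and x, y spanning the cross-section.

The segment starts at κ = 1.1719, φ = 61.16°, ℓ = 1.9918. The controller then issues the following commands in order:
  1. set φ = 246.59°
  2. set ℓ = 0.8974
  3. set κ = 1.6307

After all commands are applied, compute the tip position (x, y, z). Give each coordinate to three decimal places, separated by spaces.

-0.218 -0.502 0.610

initial: κ=1.1719, φ=61.16°, ℓ=1.9918
cmd 1: set φ=246.59° → (κ,φ,ℓ)=(1.1719,246.59°,1.9918) → tip=(-0.5734,-1.3245,0.6165)
cmd 2: set ℓ=0.8974 → (κ,φ,ℓ)=(1.1719,246.59°,0.8974) → tip=(-0.1708,-0.3946,0.7409)
cmd 3: set κ=1.6307 → (κ,φ,ℓ)=(1.6307,246.59°,0.8974) → tip=(-0.2175,-0.5024,0.6097)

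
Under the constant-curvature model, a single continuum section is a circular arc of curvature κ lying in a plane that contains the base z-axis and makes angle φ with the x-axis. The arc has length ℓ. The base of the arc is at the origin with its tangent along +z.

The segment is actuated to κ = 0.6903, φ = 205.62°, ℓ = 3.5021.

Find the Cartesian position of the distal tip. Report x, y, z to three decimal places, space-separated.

-2.285 -1.096 0.960

θ = κ·ℓ = 0.6903 × 3.5021 = 2.41750 rad
ρ = (1 − cos θ)/κ = (1 − -0.74910)/0.6903 = 2.53383
z = sin θ / κ = 0.66246/0.6903 = 0.95966
x = ρ cos φ = 2.53383 × cos(205.62°) = -2.28471
y = ρ sin φ = 2.53383 × sin(205.62°) = -1.09563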